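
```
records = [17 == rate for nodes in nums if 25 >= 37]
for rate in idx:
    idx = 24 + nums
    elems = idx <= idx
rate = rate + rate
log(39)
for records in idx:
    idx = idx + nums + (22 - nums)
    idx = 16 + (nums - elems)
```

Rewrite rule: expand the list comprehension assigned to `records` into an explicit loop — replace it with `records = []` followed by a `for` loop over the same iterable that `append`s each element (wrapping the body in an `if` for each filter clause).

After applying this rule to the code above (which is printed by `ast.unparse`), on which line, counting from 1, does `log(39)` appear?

9

Transformed code:
records = []
for nodes in nums:
    if 25 >= 37:
        records.append(17 == rate)
for rate in idx:
    idx = 24 + nums
    elems = idx <= idx
rate = rate + rate
log(39)
for records in idx:
    idx = idx + nums + (22 - nums)
    idx = 16 + (nums - elems)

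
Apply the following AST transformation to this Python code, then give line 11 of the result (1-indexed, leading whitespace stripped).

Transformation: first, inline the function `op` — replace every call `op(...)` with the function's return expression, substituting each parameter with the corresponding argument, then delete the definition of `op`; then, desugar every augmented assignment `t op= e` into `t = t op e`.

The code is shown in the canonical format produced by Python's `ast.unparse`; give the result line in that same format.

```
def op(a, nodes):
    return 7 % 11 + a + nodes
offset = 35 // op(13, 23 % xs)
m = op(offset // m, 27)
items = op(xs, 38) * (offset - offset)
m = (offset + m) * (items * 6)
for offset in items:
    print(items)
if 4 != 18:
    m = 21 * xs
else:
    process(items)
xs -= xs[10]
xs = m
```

Transformed code:
offset = 35 // (7 % 11 + 13 + 23 % xs)
m = 7 % 11 + offset // m + 27
items = (7 % 11 + xs + 38) * (offset - offset)
m = (offset + m) * (items * 6)
for offset in items:
    print(items)
if 4 != 18:
    m = 21 * xs
else:
    process(items)
xs = xs - xs[10]
xs = m

xs = xs - xs[10]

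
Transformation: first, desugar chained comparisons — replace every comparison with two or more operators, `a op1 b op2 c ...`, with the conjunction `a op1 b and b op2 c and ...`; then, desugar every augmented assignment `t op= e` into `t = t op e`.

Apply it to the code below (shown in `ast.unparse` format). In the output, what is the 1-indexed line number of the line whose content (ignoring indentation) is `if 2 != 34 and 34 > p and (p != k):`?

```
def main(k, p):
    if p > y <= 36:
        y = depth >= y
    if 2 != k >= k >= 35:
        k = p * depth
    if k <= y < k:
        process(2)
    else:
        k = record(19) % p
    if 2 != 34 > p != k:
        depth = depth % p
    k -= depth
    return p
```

10

Transformed code:
def main(k, p):
    if p > y and y <= 36:
        y = depth >= y
    if 2 != k and k >= k and (k >= 35):
        k = p * depth
    if k <= y and y < k:
        process(2)
    else:
        k = record(19) % p
    if 2 != 34 and 34 > p and (p != k):
        depth = depth % p
    k = k - depth
    return p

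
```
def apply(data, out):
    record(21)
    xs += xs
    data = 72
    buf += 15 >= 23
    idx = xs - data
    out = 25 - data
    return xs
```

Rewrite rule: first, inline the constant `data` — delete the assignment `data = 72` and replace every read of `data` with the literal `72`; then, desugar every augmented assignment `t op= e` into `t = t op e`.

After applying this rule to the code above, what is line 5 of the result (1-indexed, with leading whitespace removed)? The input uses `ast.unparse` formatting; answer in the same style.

idx = xs - 72

Transformed code:
def apply(data, out):
    record(21)
    xs = xs + xs
    buf = buf + (15 >= 23)
    idx = xs - 72
    out = 25 - 72
    return xs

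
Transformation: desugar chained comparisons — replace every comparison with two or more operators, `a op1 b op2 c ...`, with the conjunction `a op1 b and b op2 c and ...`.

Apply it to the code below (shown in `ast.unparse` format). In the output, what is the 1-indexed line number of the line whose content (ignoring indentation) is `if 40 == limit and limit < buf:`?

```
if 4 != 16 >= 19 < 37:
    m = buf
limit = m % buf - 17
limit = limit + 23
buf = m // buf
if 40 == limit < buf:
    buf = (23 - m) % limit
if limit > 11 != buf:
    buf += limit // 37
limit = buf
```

Transformed code:
if 4 != 16 and 16 >= 19 and (19 < 37):
    m = buf
limit = m % buf - 17
limit = limit + 23
buf = m // buf
if 40 == limit and limit < buf:
    buf = (23 - m) % limit
if limit > 11 and 11 != buf:
    buf += limit // 37
limit = buf

6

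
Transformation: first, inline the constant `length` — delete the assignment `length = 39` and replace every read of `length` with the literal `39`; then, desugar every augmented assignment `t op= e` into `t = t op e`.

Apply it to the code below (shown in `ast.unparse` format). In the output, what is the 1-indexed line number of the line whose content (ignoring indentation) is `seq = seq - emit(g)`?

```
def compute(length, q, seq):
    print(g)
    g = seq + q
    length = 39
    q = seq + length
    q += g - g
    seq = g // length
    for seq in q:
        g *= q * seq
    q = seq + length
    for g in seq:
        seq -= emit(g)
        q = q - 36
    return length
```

Transformed code:
def compute(length, q, seq):
    print(g)
    g = seq + q
    q = seq + 39
    q = q + (g - g)
    seq = g // 39
    for seq in q:
        g = g * (q * seq)
    q = seq + 39
    for g in seq:
        seq = seq - emit(g)
        q = q - 36
    return 39

11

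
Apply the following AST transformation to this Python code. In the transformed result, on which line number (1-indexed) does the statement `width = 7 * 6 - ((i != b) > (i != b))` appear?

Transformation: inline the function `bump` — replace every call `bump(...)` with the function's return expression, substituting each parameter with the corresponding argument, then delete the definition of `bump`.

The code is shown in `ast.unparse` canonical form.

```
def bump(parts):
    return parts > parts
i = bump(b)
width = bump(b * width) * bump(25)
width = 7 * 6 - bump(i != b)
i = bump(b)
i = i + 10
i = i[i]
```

3

Transformed code:
i = b > b
width = (b * width > b * width) * (25 > 25)
width = 7 * 6 - ((i != b) > (i != b))
i = b > b
i = i + 10
i = i[i]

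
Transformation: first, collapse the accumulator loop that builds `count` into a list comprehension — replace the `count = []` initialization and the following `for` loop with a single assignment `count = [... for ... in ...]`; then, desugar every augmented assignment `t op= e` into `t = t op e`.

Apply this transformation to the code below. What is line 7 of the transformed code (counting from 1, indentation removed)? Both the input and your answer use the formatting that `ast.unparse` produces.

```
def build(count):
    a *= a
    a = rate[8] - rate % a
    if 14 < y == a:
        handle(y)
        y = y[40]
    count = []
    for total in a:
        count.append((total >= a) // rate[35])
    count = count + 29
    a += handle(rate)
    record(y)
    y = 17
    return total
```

Transformed code:
def build(count):
    a = a * a
    a = rate[8] - rate % a
    if 14 < y == a:
        handle(y)
        y = y[40]
    count = [(total >= a) // rate[35] for total in a]
    count = count + 29
    a = a + handle(rate)
    record(y)
    y = 17
    return total

count = [(total >= a) // rate[35] for total in a]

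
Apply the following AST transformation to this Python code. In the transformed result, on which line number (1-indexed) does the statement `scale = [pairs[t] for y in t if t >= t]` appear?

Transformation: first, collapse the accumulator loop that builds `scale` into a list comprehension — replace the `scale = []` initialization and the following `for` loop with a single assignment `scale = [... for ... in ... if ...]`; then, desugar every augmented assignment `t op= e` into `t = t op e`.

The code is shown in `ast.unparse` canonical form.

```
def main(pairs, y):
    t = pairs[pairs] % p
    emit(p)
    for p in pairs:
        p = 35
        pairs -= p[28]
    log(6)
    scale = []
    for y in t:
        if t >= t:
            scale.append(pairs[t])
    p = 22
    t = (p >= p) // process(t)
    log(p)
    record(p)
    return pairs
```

Transformed code:
def main(pairs, y):
    t = pairs[pairs] % p
    emit(p)
    for p in pairs:
        p = 35
        pairs = pairs - p[28]
    log(6)
    scale = [pairs[t] for y in t if t >= t]
    p = 22
    t = (p >= p) // process(t)
    log(p)
    record(p)
    return pairs

8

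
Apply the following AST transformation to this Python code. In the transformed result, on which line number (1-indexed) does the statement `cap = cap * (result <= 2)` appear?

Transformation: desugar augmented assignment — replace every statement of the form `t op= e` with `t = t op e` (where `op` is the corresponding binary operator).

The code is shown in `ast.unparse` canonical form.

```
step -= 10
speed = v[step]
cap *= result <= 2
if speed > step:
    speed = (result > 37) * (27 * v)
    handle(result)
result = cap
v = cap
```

Transformed code:
step = step - 10
speed = v[step]
cap = cap * (result <= 2)
if speed > step:
    speed = (result > 37) * (27 * v)
    handle(result)
result = cap
v = cap

3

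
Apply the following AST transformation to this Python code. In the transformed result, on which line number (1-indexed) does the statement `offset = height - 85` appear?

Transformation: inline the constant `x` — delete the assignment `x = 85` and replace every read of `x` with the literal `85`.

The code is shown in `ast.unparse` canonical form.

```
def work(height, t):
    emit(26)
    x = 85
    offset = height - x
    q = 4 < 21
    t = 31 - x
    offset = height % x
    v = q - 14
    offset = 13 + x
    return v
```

3

Transformed code:
def work(height, t):
    emit(26)
    offset = height - 85
    q = 4 < 21
    t = 31 - 85
    offset = height % 85
    v = q - 14
    offset = 13 + 85
    return v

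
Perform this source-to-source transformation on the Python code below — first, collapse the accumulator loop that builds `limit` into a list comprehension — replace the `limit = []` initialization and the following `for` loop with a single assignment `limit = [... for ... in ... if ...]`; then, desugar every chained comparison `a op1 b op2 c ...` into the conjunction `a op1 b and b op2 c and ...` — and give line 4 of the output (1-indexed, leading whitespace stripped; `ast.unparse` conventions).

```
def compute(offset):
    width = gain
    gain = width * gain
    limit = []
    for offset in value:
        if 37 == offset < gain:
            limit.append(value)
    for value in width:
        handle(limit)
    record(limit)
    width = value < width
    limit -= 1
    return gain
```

Transformed code:
def compute(offset):
    width = gain
    gain = width * gain
    limit = [value for offset in value if 37 == offset and offset < gain]
    for value in width:
        handle(limit)
    record(limit)
    width = value < width
    limit -= 1
    return gain

limit = [value for offset in value if 37 == offset and offset < gain]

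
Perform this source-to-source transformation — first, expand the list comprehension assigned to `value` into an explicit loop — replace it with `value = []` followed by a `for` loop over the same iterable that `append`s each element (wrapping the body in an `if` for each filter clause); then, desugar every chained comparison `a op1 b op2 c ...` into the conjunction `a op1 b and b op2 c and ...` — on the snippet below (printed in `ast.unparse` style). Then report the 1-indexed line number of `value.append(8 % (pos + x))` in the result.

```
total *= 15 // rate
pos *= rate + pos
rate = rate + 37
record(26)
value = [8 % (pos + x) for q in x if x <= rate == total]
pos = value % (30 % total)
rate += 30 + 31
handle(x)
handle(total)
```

8

Transformed code:
total *= 15 // rate
pos *= rate + pos
rate = rate + 37
record(26)
value = []
for q in x:
    if x <= rate and rate == total:
        value.append(8 % (pos + x))
pos = value % (30 % total)
rate += 30 + 31
handle(x)
handle(total)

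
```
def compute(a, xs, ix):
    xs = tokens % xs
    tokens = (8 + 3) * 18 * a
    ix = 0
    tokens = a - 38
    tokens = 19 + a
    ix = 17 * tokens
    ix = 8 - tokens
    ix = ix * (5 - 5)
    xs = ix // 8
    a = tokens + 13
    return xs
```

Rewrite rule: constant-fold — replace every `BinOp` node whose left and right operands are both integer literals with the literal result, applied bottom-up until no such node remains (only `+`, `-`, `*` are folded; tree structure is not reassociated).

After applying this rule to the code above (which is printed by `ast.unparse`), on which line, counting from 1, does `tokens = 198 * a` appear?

Transformed code:
def compute(a, xs, ix):
    xs = tokens % xs
    tokens = 198 * a
    ix = 0
    tokens = a - 38
    tokens = 19 + a
    ix = 17 * tokens
    ix = 8 - tokens
    ix = ix * 0
    xs = ix // 8
    a = tokens + 13
    return xs

3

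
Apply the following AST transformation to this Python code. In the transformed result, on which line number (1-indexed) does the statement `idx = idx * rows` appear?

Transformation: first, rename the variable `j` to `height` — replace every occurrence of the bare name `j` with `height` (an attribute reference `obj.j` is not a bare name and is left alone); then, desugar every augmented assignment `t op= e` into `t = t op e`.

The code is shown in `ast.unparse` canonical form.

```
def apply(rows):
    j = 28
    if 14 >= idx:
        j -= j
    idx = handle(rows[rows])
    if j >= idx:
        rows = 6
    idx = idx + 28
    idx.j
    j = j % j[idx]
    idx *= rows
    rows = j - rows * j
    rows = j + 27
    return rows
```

Transformed code:
def apply(rows):
    height = 28
    if 14 >= idx:
        height = height - height
    idx = handle(rows[rows])
    if height >= idx:
        rows = 6
    idx = idx + 28
    idx.j
    height = height % height[idx]
    idx = idx * rows
    rows = height - rows * height
    rows = height + 27
    return rows

11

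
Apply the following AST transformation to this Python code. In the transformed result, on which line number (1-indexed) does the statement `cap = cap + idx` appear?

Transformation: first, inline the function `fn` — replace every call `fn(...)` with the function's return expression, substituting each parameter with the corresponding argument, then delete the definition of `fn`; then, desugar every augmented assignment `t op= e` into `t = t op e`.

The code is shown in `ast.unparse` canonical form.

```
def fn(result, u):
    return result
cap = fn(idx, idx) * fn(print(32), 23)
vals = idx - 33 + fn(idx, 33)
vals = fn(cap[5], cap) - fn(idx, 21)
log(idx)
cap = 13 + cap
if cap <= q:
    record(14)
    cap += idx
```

Transformed code:
cap = idx * print(32)
vals = idx - 33 + idx
vals = cap[5] - idx
log(idx)
cap = 13 + cap
if cap <= q:
    record(14)
    cap = cap + idx

8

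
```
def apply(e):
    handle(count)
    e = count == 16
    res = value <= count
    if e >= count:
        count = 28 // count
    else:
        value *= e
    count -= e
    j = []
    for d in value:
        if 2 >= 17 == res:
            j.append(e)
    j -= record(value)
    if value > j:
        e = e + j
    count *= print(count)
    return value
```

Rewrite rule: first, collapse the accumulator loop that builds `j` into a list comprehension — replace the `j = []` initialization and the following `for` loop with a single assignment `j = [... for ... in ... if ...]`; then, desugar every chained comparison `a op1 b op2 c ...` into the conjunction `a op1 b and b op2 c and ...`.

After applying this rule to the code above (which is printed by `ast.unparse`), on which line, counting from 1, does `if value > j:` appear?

Transformed code:
def apply(e):
    handle(count)
    e = count == 16
    res = value <= count
    if e >= count:
        count = 28 // count
    else:
        value *= e
    count -= e
    j = [e for d in value if 2 >= 17 and 17 == res]
    j -= record(value)
    if value > j:
        e = e + j
    count *= print(count)
    return value

12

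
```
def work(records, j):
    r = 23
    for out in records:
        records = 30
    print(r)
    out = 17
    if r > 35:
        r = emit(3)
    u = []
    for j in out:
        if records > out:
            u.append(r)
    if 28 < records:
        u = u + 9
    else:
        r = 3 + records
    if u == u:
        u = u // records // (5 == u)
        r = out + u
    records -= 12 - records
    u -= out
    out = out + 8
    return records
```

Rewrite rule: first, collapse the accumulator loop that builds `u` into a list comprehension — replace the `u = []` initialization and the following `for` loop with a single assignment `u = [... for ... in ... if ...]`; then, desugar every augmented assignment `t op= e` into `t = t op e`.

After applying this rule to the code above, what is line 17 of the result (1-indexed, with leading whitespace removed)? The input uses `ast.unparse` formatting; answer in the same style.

records = records - (12 - records)

Transformed code:
def work(records, j):
    r = 23
    for out in records:
        records = 30
    print(r)
    out = 17
    if r > 35:
        r = emit(3)
    u = [r for j in out if records > out]
    if 28 < records:
        u = u + 9
    else:
        r = 3 + records
    if u == u:
        u = u // records // (5 == u)
        r = out + u
    records = records - (12 - records)
    u = u - out
    out = out + 8
    return records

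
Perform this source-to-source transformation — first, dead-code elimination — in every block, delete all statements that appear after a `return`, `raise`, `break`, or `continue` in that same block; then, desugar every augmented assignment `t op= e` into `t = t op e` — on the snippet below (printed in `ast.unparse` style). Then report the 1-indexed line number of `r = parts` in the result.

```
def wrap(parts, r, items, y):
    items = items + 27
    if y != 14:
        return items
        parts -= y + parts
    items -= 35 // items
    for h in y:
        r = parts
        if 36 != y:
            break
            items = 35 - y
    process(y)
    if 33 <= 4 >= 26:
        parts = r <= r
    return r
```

Transformed code:
def wrap(parts, r, items, y):
    items = items + 27
    if y != 14:
        return items
    items = items - 35 // items
    for h in y:
        r = parts
        if 36 != y:
            break
    process(y)
    if 33 <= 4 >= 26:
        parts = r <= r
    return r

7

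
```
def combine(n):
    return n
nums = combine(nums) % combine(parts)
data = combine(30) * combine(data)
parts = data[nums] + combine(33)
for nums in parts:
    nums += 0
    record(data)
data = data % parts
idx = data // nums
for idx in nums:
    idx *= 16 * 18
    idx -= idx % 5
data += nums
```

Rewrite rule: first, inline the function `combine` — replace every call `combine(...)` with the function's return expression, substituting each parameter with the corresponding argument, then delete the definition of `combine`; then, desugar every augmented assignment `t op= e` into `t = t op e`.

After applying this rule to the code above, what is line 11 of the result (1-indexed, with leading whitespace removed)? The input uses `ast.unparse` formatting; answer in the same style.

Transformed code:
nums = nums % parts
data = 30 * data
parts = data[nums] + 33
for nums in parts:
    nums = nums + 0
    record(data)
data = data % parts
idx = data // nums
for idx in nums:
    idx = idx * (16 * 18)
    idx = idx - idx % 5
data = data + nums

idx = idx - idx % 5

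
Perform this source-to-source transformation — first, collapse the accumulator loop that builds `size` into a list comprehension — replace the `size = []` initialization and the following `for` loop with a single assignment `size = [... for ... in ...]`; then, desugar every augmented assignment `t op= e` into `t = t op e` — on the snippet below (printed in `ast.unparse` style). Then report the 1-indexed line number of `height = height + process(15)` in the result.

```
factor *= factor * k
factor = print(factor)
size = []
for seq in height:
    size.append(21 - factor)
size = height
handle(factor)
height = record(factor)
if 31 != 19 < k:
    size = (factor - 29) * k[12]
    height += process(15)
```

Transformed code:
factor = factor * (factor * k)
factor = print(factor)
size = [21 - factor for seq in height]
size = height
handle(factor)
height = record(factor)
if 31 != 19 < k:
    size = (factor - 29) * k[12]
    height = height + process(15)

9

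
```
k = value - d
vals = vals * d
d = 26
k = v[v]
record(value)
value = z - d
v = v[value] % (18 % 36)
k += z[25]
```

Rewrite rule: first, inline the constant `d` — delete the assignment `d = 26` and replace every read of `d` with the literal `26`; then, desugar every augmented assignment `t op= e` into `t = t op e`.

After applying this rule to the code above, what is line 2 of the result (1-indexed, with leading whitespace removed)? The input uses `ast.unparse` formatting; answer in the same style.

vals = vals * 26

Transformed code:
k = value - 26
vals = vals * 26
k = v[v]
record(value)
value = z - 26
v = v[value] % (18 % 36)
k = k + z[25]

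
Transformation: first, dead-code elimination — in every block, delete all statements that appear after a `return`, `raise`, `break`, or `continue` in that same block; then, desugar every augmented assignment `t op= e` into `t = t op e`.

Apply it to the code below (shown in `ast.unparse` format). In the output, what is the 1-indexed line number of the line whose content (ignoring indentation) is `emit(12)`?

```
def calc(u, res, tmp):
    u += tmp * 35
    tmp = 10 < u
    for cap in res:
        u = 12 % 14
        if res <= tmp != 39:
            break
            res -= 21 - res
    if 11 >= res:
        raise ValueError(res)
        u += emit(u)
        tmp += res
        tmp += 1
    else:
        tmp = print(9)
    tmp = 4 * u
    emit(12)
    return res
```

13

Transformed code:
def calc(u, res, tmp):
    u = u + tmp * 35
    tmp = 10 < u
    for cap in res:
        u = 12 % 14
        if res <= tmp != 39:
            break
    if 11 >= res:
        raise ValueError(res)
    else:
        tmp = print(9)
    tmp = 4 * u
    emit(12)
    return res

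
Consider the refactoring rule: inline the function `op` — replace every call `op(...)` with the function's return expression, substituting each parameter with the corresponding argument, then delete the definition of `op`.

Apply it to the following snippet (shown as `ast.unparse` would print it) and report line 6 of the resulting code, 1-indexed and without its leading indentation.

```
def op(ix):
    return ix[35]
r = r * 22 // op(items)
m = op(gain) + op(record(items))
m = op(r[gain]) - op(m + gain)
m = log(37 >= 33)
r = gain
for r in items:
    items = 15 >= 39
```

Transformed code:
r = r * 22 // items[35]
m = gain[35] + record(items)[35]
m = r[gain][35] - (m + gain)[35]
m = log(37 >= 33)
r = gain
for r in items:
    items = 15 >= 39

for r in items:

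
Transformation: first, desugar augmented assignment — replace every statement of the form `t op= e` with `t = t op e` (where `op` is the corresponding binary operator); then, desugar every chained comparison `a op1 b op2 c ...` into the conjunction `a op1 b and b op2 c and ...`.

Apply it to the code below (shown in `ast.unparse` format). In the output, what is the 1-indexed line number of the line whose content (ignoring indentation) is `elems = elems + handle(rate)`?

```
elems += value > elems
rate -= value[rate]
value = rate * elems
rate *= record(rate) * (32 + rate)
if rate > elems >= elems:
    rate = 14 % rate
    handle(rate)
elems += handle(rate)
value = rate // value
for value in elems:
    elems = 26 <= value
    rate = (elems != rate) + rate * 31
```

Transformed code:
elems = elems + (value > elems)
rate = rate - value[rate]
value = rate * elems
rate = rate * (record(rate) * (32 + rate))
if rate > elems and elems >= elems:
    rate = 14 % rate
    handle(rate)
elems = elems + handle(rate)
value = rate // value
for value in elems:
    elems = 26 <= value
    rate = (elems != rate) + rate * 31

8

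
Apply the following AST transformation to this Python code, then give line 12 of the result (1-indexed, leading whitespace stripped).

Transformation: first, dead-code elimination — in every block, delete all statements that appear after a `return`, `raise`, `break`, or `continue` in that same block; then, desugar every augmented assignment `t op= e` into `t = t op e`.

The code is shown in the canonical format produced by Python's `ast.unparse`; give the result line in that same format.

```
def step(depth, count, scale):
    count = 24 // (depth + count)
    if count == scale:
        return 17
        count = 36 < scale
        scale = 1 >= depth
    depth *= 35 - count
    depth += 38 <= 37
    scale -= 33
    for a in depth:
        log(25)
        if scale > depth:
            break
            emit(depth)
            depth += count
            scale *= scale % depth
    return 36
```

return 36

Transformed code:
def step(depth, count, scale):
    count = 24 // (depth + count)
    if count == scale:
        return 17
    depth = depth * (35 - count)
    depth = depth + (38 <= 37)
    scale = scale - 33
    for a in depth:
        log(25)
        if scale > depth:
            break
    return 36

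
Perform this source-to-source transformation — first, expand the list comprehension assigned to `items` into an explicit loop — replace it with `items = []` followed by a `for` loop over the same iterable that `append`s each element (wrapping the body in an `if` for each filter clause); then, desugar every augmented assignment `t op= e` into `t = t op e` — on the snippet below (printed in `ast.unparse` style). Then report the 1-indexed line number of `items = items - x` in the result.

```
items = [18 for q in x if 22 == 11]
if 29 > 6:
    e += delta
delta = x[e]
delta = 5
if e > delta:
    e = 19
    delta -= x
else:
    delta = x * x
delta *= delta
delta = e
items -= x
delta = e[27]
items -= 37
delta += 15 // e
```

16

Transformed code:
items = []
for q in x:
    if 22 == 11:
        items.append(18)
if 29 > 6:
    e = e + delta
delta = x[e]
delta = 5
if e > delta:
    e = 19
    delta = delta - x
else:
    delta = x * x
delta = delta * delta
delta = e
items = items - x
delta = e[27]
items = items - 37
delta = delta + 15 // e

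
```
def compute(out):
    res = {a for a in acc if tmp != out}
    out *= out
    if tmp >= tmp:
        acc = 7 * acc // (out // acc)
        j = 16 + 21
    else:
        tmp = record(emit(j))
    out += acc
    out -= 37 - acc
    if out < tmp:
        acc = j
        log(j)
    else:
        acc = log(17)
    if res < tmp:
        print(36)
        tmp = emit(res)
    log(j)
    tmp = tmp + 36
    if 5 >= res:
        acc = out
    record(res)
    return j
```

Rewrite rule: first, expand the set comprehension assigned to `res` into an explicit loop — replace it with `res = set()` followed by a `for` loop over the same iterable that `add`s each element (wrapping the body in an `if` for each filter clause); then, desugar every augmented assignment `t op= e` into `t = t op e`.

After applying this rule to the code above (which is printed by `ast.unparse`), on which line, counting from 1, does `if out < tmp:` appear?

Transformed code:
def compute(out):
    res = set()
    for a in acc:
        if tmp != out:
            res.add(a)
    out = out * out
    if tmp >= tmp:
        acc = 7 * acc // (out // acc)
        j = 16 + 21
    else:
        tmp = record(emit(j))
    out = out + acc
    out = out - (37 - acc)
    if out < tmp:
        acc = j
        log(j)
    else:
        acc = log(17)
    if res < tmp:
        print(36)
        tmp = emit(res)
    log(j)
    tmp = tmp + 36
    if 5 >= res:
        acc = out
    record(res)
    return j

14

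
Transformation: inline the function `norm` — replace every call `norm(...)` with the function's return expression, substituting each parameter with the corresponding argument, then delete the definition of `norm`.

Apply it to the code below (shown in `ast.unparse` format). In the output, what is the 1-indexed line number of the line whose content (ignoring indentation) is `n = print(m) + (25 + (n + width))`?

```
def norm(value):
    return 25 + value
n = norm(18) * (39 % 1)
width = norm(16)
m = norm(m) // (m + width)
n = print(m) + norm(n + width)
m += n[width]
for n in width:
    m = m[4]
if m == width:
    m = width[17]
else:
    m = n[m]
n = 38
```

Transformed code:
n = (25 + 18) * (39 % 1)
width = 25 + 16
m = (25 + m) // (m + width)
n = print(m) + (25 + (n + width))
m += n[width]
for n in width:
    m = m[4]
if m == width:
    m = width[17]
else:
    m = n[m]
n = 38

4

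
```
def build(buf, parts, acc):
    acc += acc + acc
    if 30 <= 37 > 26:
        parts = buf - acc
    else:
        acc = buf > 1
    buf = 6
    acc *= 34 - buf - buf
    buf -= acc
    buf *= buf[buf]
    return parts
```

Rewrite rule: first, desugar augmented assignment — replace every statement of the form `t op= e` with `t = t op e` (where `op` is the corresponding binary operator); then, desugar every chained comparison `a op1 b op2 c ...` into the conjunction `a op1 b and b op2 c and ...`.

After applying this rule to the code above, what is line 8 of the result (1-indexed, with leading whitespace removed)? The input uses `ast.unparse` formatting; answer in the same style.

acc = acc * (34 - buf - buf)

Transformed code:
def build(buf, parts, acc):
    acc = acc + (acc + acc)
    if 30 <= 37 and 37 > 26:
        parts = buf - acc
    else:
        acc = buf > 1
    buf = 6
    acc = acc * (34 - buf - buf)
    buf = buf - acc
    buf = buf * buf[buf]
    return parts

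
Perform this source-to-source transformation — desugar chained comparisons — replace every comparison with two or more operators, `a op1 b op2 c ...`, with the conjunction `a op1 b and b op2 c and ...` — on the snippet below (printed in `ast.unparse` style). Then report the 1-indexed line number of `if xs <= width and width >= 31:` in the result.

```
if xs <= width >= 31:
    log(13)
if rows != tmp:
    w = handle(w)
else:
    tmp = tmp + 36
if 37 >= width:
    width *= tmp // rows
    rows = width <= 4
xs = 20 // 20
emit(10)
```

1

Transformed code:
if xs <= width and width >= 31:
    log(13)
if rows != tmp:
    w = handle(w)
else:
    tmp = tmp + 36
if 37 >= width:
    width *= tmp // rows
    rows = width <= 4
xs = 20 // 20
emit(10)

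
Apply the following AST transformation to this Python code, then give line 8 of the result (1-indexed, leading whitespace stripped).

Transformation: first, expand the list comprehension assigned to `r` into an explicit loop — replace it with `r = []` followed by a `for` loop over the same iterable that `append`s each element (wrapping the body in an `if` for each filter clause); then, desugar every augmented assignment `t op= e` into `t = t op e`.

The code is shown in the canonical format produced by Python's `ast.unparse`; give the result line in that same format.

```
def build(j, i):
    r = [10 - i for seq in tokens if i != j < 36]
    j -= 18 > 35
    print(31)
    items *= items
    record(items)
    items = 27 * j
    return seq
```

Transformed code:
def build(j, i):
    r = []
    for seq in tokens:
        if i != j < 36:
            r.append(10 - i)
    j = j - (18 > 35)
    print(31)
    items = items * items
    record(items)
    items = 27 * j
    return seq

items = items * items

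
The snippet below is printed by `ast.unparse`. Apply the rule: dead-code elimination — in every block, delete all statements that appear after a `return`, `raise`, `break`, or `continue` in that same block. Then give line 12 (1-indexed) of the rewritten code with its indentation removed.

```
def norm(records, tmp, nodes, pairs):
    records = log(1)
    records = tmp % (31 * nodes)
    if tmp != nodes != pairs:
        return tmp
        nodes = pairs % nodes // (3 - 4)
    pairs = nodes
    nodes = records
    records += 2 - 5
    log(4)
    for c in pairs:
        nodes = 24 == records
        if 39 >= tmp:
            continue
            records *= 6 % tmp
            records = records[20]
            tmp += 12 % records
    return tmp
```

if 39 >= tmp:

Transformed code:
def norm(records, tmp, nodes, pairs):
    records = log(1)
    records = tmp % (31 * nodes)
    if tmp != nodes != pairs:
        return tmp
    pairs = nodes
    nodes = records
    records += 2 - 5
    log(4)
    for c in pairs:
        nodes = 24 == records
        if 39 >= tmp:
            continue
    return tmp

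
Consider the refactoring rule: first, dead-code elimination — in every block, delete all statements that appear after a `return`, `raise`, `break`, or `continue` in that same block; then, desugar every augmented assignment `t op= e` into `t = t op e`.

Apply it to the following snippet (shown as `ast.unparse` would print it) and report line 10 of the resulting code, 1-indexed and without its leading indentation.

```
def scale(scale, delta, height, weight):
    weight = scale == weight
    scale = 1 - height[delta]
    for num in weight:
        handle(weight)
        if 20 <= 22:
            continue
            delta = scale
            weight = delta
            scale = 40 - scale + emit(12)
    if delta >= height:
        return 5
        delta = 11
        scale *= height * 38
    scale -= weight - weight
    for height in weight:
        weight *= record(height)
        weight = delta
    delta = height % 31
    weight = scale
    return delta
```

scale = scale - (weight - weight)

Transformed code:
def scale(scale, delta, height, weight):
    weight = scale == weight
    scale = 1 - height[delta]
    for num in weight:
        handle(weight)
        if 20 <= 22:
            continue
    if delta >= height:
        return 5
    scale = scale - (weight - weight)
    for height in weight:
        weight = weight * record(height)
        weight = delta
    delta = height % 31
    weight = scale
    return delta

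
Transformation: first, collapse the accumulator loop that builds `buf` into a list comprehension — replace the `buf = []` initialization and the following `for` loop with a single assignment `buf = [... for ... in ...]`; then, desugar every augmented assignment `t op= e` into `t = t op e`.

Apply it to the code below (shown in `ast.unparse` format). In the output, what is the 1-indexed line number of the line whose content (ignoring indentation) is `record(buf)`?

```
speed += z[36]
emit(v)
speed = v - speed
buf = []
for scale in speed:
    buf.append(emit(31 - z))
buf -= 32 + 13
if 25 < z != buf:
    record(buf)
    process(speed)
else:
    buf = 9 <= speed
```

7

Transformed code:
speed = speed + z[36]
emit(v)
speed = v - speed
buf = [emit(31 - z) for scale in speed]
buf = buf - (32 + 13)
if 25 < z != buf:
    record(buf)
    process(speed)
else:
    buf = 9 <= speed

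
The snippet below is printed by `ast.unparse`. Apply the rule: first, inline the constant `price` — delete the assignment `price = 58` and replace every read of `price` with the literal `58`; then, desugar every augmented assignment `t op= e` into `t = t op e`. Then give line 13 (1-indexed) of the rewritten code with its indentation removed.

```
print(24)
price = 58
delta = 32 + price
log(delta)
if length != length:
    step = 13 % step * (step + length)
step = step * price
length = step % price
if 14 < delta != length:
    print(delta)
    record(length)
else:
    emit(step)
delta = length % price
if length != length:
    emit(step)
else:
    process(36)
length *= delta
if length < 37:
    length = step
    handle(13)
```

Transformed code:
print(24)
delta = 32 + 58
log(delta)
if length != length:
    step = 13 % step * (step + length)
step = step * 58
length = step % 58
if 14 < delta != length:
    print(delta)
    record(length)
else:
    emit(step)
delta = length % 58
if length != length:
    emit(step)
else:
    process(36)
length = length * delta
if length < 37:
    length = step
    handle(13)

delta = length % 58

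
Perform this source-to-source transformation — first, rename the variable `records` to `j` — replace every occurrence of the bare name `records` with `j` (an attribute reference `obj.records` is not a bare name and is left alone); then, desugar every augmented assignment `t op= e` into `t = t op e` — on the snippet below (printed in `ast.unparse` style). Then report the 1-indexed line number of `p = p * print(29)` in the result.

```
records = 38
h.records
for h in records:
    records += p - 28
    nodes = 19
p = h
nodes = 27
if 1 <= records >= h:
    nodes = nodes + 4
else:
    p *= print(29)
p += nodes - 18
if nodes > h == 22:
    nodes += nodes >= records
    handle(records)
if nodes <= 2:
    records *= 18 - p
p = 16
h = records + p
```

11

Transformed code:
j = 38
h.records
for h in j:
    j = j + (p - 28)
    nodes = 19
p = h
nodes = 27
if 1 <= j >= h:
    nodes = nodes + 4
else:
    p = p * print(29)
p = p + (nodes - 18)
if nodes > h == 22:
    nodes = nodes + (nodes >= j)
    handle(j)
if nodes <= 2:
    j = j * (18 - p)
p = 16
h = j + p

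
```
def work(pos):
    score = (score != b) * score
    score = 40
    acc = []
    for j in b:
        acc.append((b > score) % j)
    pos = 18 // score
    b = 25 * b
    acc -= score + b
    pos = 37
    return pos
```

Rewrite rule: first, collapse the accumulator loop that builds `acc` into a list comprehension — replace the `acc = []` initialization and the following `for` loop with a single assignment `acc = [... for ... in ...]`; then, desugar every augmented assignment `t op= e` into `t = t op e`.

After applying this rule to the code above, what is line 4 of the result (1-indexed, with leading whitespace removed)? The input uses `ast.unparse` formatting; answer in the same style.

Transformed code:
def work(pos):
    score = (score != b) * score
    score = 40
    acc = [(b > score) % j for j in b]
    pos = 18 // score
    b = 25 * b
    acc = acc - (score + b)
    pos = 37
    return pos

acc = [(b > score) % j for j in b]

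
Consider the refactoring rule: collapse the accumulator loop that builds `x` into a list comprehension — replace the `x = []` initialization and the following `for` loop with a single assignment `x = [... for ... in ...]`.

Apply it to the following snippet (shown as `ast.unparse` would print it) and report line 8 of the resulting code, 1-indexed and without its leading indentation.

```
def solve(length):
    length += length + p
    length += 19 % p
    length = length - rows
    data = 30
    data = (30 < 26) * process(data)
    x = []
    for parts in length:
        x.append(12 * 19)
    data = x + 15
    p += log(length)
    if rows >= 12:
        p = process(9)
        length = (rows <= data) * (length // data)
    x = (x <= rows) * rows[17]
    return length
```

Transformed code:
def solve(length):
    length += length + p
    length += 19 % p
    length = length - rows
    data = 30
    data = (30 < 26) * process(data)
    x = [12 * 19 for parts in length]
    data = x + 15
    p += log(length)
    if rows >= 12:
        p = process(9)
        length = (rows <= data) * (length // data)
    x = (x <= rows) * rows[17]
    return length

data = x + 15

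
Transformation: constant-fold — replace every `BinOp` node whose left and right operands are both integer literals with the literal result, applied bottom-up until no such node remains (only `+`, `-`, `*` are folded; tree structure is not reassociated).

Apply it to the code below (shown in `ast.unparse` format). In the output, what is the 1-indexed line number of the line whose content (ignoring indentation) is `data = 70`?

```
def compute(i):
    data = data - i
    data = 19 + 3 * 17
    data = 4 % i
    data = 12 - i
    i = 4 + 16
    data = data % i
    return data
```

3

Transformed code:
def compute(i):
    data = data - i
    data = 70
    data = 4 % i
    data = 12 - i
    i = 20
    data = data % i
    return data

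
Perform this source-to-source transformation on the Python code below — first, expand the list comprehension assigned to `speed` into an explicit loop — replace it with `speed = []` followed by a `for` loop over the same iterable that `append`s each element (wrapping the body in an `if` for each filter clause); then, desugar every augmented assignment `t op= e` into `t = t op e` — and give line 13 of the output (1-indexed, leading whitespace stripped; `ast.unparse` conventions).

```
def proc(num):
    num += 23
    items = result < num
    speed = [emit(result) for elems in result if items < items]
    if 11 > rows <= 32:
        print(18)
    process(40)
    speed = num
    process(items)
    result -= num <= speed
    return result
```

result = result - (num <= speed)

Transformed code:
def proc(num):
    num = num + 23
    items = result < num
    speed = []
    for elems in result:
        if items < items:
            speed.append(emit(result))
    if 11 > rows <= 32:
        print(18)
    process(40)
    speed = num
    process(items)
    result = result - (num <= speed)
    return result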